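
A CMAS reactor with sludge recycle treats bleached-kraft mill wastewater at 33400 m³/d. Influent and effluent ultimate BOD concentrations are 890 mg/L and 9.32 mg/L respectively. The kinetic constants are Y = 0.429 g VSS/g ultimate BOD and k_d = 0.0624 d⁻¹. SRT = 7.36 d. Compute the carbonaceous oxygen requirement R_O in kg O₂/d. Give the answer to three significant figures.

R_O ≈ 17100 kg O₂/d

Y_obs = Y / (1 + k_d θ_c) = 0.429 / (1 + 0.0624 × 7.36) = 0.429 / 1.459 = 0.2940.
Substrate removed = Q·(S₀ − S) = 33400 m³/d × (890 − 9.32) g/m³ = 2.94×10^7 g/d = 29415 kg/d.
P_X = Y_obs·Q·(S₀ − S) = 0.2940 × 29415 = 8647 kg VSS/d.
Carbonaceous O₂ demand = substrate oxidised − cell-mass equivalent = 29415 − 1.42 × 8647 = 17135 kg O₂/d.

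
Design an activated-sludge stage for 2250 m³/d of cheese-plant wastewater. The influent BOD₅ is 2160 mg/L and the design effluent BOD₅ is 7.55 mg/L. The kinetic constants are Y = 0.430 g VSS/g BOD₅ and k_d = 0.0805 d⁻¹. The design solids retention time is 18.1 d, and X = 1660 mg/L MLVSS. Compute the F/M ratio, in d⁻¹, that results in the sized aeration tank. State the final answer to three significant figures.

From the SRT design equation V = Y Q (S₀−S) θ_c / [X (1 + k_d θ_c)] = 0.430 × 2250 × (2160 − 7.55) × 18.1 / [1660 × (1 + 0.0805 × 18.1)] = 3.77×10^7 / 4079 = 9241 m³.
Food-to-microorganism ratio F/M = Q S₀ / (V X) = 2250 × 2160 / (9241 × 1660) = 0.3168 d⁻¹.

F/M ≈ 0.317 d⁻¹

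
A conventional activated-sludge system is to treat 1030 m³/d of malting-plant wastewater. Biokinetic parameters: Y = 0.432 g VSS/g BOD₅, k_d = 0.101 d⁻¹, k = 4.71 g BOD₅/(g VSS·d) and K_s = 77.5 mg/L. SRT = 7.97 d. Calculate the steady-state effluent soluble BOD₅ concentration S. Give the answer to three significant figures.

S ≈ 9.71 mg/L

For a completely mixed reactor with recycle the Lawrence–McCarty relation gives S = K_s·(1 + k_d·θ_c) / [θ_c·(Y·k − k_d) − 1] = 77.5 × (1 + 0.101 × 7.97) / [7.97 × (0.432 × 4.71 − 0.101) − 1] = 139.9 / 14.41 = 9.706 mg/L.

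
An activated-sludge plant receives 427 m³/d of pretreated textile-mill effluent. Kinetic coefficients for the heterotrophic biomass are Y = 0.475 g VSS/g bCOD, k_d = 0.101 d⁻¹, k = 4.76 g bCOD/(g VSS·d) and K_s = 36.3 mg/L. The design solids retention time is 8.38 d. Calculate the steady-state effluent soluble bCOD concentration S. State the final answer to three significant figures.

For a completely mixed reactor with recycle the Lawrence–McCarty relation gives S = K_s·(1 + k_d·θ_c) / [θ_c·(Y·k − k_d) − 1] = 36.3 × (1 + 0.101 × 8.38) / [8.38 × (0.475 × 4.76 − 0.101) − 1] = 67.02 / 17.10 = 3.919 mg/L.

S ≈ 3.92 mg/L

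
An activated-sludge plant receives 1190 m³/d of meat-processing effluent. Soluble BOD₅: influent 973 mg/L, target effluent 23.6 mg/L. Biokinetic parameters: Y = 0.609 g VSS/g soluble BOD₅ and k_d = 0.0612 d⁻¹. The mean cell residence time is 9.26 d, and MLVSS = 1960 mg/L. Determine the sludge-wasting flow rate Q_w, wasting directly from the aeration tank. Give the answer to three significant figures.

Q_w ≈ 224 m³/d

Steady-state biomass mass balance: V·X·(1 + k_d·θ_c) = Y·Q·(S₀ − S)·θ_c, so V = 0.609 × 1190 × (973 − 23.6) × 9.26 / [1960 × (1 + 0.0612 × 9.26)] = 6.37×10^6 / 3071 = 2075 m³.
For wasting at MLVSS concentration, Q_w = V/θ_c = 2075/9.26 = 224.1 m³/d.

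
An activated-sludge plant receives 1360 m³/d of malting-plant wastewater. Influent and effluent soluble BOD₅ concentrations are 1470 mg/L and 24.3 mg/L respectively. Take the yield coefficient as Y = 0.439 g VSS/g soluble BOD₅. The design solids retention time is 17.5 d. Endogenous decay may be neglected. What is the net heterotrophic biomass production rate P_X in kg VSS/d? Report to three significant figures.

With endogenous decay neglected, the observed yield equals the true yield: Y_obs = Y = 0.439 g VSS/g soluble BOD₅.
Q·(S₀ − S) = 1360 × (1470 − 24.3) × 10⁻³ = 1966 kg/d removed.
So the net sludge growth is P_X = 0.4390 × 1966 = 863.1 kg VSS/d.

P_X ≈ 863 kg VSS/d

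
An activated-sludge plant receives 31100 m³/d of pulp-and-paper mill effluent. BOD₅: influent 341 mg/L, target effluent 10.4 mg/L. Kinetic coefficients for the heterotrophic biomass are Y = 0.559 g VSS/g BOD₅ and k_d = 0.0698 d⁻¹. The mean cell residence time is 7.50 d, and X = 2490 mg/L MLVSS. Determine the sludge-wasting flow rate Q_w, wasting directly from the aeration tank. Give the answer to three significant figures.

Steady-state biomass mass balance: V·X·(1 + k_d·θ_c) = Y·Q·(S₀ − S)·θ_c, so V = 0.559 × 31100 × (341 − 10.4) × 7.50 / [2490 × (1 + 0.0698 × 7.50)] = 4.31×10^7 / 3794 = 11363 m³.
For wasting at MLVSS concentration, Q_w = V/θ_c = 11363/7.50 = 1515 m³/d.

Q_w ≈ 1520 m³/d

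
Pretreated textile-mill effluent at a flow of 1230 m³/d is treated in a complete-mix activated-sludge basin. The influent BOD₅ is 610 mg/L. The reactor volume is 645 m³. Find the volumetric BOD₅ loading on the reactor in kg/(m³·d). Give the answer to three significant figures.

L_v = Q S₀ / V = 1230 × 610 × 10⁻³ / 645.0 = 1.163 kg/(m³·d).

L_v ≈ 1.16 kg BOD₅/(m³·d)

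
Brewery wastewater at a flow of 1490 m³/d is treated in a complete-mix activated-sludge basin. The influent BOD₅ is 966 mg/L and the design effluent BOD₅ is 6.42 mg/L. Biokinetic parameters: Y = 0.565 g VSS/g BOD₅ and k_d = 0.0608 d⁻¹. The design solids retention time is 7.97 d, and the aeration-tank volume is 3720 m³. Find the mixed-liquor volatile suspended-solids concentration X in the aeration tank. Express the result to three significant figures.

Solving the biomass balance for X: X = Y Q (S₀−S) θ_c / [V (1+k_d θ_c)] = 0.565 × 1490 × (966 − 6.42) × 7.97 / [3720 × (1 + 0.0608 × 7.97)] = 1166 mg/L.

X ≈ 1170 mg/L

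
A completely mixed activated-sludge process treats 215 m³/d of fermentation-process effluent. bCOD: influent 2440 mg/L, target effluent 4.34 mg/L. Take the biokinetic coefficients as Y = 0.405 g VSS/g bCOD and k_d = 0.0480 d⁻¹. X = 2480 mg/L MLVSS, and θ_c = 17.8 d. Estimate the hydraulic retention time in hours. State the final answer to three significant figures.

Steady-state biomass mass balance: V·X·(1 + k_d·θ_c) = Y·Q·(S₀ − S)·θ_c, so V = 0.405 × 215 × (2440 − 4.34) × 17.8 / [2480 × (1 + 0.0480 × 17.8)] = 3.78×10^6 / 4599 = 820.9 m³.
τ = V/Q = 820.9/215 = 3.818 d, or 91.63 h.

τ ≈ 91.6 h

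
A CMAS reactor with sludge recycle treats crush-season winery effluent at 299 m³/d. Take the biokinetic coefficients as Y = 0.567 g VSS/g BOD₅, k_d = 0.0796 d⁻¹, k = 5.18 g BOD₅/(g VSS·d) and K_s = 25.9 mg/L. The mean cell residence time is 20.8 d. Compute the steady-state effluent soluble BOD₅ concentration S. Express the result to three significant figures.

Effluent substrate depends only on kinetics and SRT: S = K_s(1 + k_d θ_c) / [θ_c(Yk − k_d) − 1] = 25.9 × (1 + 0.0796 × 20.8) / [20.8 × (0.567 × 5.18 − 0.0796) − 1] = 68.78 / 58.44 = 1.177 mg/L.

S ≈ 1.18 mg/L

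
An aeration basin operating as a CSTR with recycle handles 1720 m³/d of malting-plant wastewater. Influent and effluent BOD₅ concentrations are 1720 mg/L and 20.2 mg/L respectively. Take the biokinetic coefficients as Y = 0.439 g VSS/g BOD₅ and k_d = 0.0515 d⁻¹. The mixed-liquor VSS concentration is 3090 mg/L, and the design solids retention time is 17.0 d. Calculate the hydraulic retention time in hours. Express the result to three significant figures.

From the SRT design equation V = Y Q (S₀−S) θ_c / [X (1 + k_d θ_c)] = 0.439 × 1720 × (1720 − 20.2) × 17.0 / [3090 × (1 + 0.0515 × 17.0)] = 2.18×10^7 / 5795 = 3765 m³.
Hydraulic retention time τ = V/Q = 3765 / 1720 = 2.189 d = 52.53 h.

τ ≈ 52.5 h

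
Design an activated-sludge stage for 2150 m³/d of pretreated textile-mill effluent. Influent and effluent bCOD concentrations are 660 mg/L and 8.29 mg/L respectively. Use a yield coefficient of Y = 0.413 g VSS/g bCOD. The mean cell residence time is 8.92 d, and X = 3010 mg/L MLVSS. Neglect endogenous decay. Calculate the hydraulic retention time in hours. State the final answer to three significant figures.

Biomass mass balance (decay neglected): V·X = Y·Q·(S₀ − S)·θ_c, so V = 0.413 × 2150 × (660 − 8.29) × 8.92 / 3010 = 1715 m³.
Hydraulic retention time τ = V/Q = 1715 / 2150 = 0.7976 d = 19.14 h.

τ ≈ 19.1 h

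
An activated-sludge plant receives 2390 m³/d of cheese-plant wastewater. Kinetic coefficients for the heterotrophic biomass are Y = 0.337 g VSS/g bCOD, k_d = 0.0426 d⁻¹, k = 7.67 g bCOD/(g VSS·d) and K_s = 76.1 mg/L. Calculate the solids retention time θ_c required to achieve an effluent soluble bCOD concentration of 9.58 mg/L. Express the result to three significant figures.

Specific growth rate at S = 9.58 mg/L: μ = YkS/(K_s+S) = 0.337·7.67·9.58/(76.1+9.58) = 0.2890 d⁻¹.
1/θ_c = 0.2890 − 0.0426 = 0.2464 d⁻¹, so θ_c = 4.058 d.

θ_c ≈ 4.06 d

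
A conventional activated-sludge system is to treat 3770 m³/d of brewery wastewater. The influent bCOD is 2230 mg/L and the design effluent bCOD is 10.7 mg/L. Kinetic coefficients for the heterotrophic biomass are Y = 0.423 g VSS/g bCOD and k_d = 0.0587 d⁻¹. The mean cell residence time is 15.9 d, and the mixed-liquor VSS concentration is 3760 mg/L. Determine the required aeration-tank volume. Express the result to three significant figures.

Steady-state biomass mass balance: V·X·(1 + k_d·θ_c) = Y·Q·(S₀ − S)·θ_c, so V = 0.423 × 3770 × (2230 − 10.7) × 15.9 / [3760 × (1 + 0.0587 × 15.9)] = 5.63×10^7 / 7269 = 7741 m³.

V ≈ 7740 m³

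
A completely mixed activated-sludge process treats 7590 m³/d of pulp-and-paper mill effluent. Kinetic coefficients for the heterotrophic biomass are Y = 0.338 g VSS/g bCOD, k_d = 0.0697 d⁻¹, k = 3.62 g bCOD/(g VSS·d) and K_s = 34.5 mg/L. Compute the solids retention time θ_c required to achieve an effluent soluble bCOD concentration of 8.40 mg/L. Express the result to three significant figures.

At the target effluent, Y k S/(K_s+S) = 0.338×3.62×8.40/42.90 = 0.2396 d⁻¹.
1/θ_c = 0.2396 − 0.0697 = 0.1699 d⁻¹, so θ_c = 5.887 d.

θ_c ≈ 5.89 d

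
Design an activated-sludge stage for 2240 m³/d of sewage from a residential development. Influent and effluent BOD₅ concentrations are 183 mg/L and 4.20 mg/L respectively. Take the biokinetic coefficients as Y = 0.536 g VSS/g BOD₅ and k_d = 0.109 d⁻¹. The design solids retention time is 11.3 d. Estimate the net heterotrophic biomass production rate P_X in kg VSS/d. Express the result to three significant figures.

Correct the yield for decay: Y_obs = Y/(1 + k_d θ_c) = 0.536 / (1 + 0.109 × 11.3) = 0.536 / 2.232 = 0.2402.
Mass of BOD₅ removed per day: Q(S₀ − S) = 2240 × 178.8 g/m³ = 400.5 kg/d.
P_X = Y_obs · Q(S₀ − S) = 0.2402 × 400.5 = 96.19 kg VSS/d.

P_X ≈ 96.2 kg VSS/d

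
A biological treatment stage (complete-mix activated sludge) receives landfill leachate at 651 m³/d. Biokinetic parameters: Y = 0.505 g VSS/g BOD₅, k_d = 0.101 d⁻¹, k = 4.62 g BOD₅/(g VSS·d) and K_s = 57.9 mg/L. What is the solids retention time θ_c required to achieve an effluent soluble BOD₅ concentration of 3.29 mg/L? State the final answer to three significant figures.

From 1/θ_c = Y·k·S/(K_s + S) − k_d: Y·k·S/(K_s+S) = 0.505 × 4.62 × 3.29 / (57.9 + 3.29) = 0.1254 d⁻¹.
θ_c = 1/(μ − k_d) = 1/(0.1254 − 0.101) = 1/0.02444 = 40.91 d.

θ_c ≈ 40.9 d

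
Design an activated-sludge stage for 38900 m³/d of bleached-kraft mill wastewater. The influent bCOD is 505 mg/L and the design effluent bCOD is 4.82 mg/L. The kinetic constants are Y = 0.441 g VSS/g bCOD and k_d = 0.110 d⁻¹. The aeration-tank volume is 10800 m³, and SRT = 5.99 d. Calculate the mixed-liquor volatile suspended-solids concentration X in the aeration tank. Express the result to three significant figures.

Solving the biomass balance for X: X = Y Q (S₀−S) θ_c / [V (1+k_d θ_c)] = 0.441 × 38900 × (505 − 4.82) × 5.99 / [10800 × (1 + 0.110 × 5.99)] = 2869 mg/L.

X ≈ 2870 mg/L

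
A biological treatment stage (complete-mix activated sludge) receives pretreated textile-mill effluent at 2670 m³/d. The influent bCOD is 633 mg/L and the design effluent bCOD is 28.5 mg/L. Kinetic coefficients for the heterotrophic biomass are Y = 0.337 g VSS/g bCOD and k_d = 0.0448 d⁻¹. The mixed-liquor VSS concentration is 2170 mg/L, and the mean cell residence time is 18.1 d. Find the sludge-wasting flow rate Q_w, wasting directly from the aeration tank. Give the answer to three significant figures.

From the SRT design equation V = Y Q (S₀−S) θ_c / [X (1 + k_d θ_c)] = 0.337 × 2670 × (633 − 28.5) × 18.1 / [2170 × (1 + 0.0448 × 18.1)] = 9.85×10^6 / 3930 = 2505 m³.
With mixed-liquor wasting, θ_c = V/Q_w, so Q_w = V/θ_c = 2505/18.1 = 138.4 m³/d.

Q_w ≈ 138 m³/d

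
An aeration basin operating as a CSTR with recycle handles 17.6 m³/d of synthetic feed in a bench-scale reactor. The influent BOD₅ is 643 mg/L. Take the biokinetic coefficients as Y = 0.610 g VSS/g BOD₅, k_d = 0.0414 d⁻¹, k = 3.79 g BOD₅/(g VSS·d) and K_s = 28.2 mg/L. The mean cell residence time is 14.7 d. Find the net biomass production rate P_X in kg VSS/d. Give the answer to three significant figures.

P_X ≈ 4.28 kg VSS/d

From the Monod/SRT balance for a CMAS, S = K_s·(1+k_d θ_c)/[θ_c·(Y k − k_d) − 1] = 28.2 × (1 + 0.0414 × 14.7) / [14.7 × (0.610 × 3.79 − 0.0414) − 1] = 45.36 / 32.38 = 1.401 mg/L.
Observed yield with endogenous decay: Y_obs = Y / (1 + k_d·θ_c) = 0.610 / (1 + 0.0414 × 14.7) = 0.610 / 1.609 = 0.3792 g VSS/g BOD₅.
ΔS = 643 − 1.40 = 641.6 mg/L, so the substrate removal rate is 17.6 × 641.6/1000 = 11.29 kg BOD₅/d.
So the net sludge growth is P_X = 0.3792 × 11.29 = 4.282 kg VSS/d.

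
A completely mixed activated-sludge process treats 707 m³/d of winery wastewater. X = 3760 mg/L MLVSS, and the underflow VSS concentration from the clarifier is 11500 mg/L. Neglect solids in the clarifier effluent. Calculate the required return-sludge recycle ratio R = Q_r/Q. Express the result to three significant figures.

R ≈ 0.486

R = Q_r/Q = X/(X_r − X) = 3760 / (11500 − 3760) = 0.4858.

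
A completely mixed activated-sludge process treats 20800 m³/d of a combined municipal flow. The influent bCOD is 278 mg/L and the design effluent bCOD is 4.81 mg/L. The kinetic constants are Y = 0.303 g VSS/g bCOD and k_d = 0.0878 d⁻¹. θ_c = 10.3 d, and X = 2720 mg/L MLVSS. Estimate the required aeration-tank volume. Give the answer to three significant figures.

From the SRT design equation V = Y Q (S₀−S) θ_c / [X (1 + k_d θ_c)] = 0.303 × 20800 × (278 − 4.81) × 10.3 / [2720 × (1 + 0.0878 × 10.3)] = 1.77×10^7 / 5180 = 3424 m³.

V ≈ 3420 m³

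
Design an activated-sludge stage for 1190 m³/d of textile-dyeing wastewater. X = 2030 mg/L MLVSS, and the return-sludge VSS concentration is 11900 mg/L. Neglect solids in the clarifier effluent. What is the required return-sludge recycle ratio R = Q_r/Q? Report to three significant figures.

Solids balance on the clarifier gives (1+R)X = R·X_r, so R = X/(X_r − X) = 2030 / (11900 − 2030) = 0.2057.

R ≈ 0.206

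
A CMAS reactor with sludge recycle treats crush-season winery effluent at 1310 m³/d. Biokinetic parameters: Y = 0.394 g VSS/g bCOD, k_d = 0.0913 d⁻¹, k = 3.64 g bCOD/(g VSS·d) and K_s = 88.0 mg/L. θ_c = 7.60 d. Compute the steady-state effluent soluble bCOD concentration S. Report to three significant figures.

From the Monod/SRT balance for a CMAS, S = K_s·(1+k_d θ_c)/[θ_c·(Y k − k_d) − 1] = 88.0 × (1 + 0.0913 × 7.60) / [7.60 × (0.394 × 3.64 − 0.0913) − 1] = 149.1 / 9.206 = 16.19 mg/L.

S ≈ 16.2 mg/L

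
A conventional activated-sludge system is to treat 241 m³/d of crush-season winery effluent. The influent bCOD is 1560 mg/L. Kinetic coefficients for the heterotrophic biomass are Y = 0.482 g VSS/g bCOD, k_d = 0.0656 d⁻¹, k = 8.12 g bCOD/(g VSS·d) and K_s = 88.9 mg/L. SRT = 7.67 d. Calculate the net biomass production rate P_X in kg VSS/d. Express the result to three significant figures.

Effluent substrate depends only on kinetics and SRT: S = K_s(1 + k_d θ_c) / [θ_c(Yk − k_d) − 1] = 88.9 × (1 + 0.0656 × 7.67) / [7.67 × (0.482 × 8.12 − 0.0656) − 1] = 133.6 / 28.52 = 4.686 mg/L.
The observed yield is Y_obs = Y/(1 + k_d·θ_c) = 0.482 / (1 + 0.0656 × 7.67) = 0.482 / 1.503 = 0.3207 g VSS per g bCOD removed.
ΔS = 1560 − 4.69 = 1555 mg/L, so the substrate removal rate is 241 × 1555/1000 = 374.8 kg bCOD/d.
P_X = Y_obs · Q(S₀ − S) = 0.3207 × 374.8 = 120.2 kg VSS/d.

P_X ≈ 120 kg VSS/d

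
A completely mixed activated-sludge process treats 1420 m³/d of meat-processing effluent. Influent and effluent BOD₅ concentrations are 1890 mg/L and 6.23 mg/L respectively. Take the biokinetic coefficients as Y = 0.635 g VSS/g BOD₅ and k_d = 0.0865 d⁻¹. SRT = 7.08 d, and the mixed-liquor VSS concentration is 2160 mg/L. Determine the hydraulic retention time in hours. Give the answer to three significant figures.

τ ≈ 58.4 h

Steady-state biomass mass balance: V·X·(1 + k_d·θ_c) = Y·Q·(S₀ − S)·θ_c, so V = 0.635 × 1420 × (1890 − 6.23) × 7.08 / [2160 × (1 + 0.0865 × 7.08)] = 1.2×10^7 / 3483 = 3453 m³.
HRT = V/Q = 3453 m³ / 1420 m³·d⁻¹ = 2.432 d × 24 = 58.36 h.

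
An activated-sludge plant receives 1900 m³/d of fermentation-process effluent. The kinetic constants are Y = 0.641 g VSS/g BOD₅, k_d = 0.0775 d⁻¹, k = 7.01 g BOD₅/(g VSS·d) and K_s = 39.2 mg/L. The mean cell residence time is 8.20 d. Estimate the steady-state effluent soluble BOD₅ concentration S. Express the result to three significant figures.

S ≈ 1.82 mg/L

From the Monod/SRT balance for a CMAS, S = K_s·(1+k_d θ_c)/[θ_c·(Y k − k_d) − 1] = 39.2 × (1 + 0.0775 × 8.20) / [8.20 × (0.641 × 7.01 − 0.0775) − 1] = 64.11 / 35.21 = 1.821 mg/L.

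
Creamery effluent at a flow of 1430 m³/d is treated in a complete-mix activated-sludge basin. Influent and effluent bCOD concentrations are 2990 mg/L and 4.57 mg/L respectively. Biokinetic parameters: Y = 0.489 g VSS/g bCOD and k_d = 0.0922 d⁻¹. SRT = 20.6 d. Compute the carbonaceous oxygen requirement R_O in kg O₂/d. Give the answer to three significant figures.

Observed yield with endogenous decay: Y_obs = Y / (1 + k_d·θ_c) = 0.489 / (1 + 0.0922 × 20.6) = 0.489 / 2.899 = 0.1687 g VSS/g bCOD.
Mass of bCOD removed per day: Q(S₀ − S) = 1430 × 2985 g/m³ = 4269 kg/d.
Net sludge production P_X = 0.1687 × 4269 = 720.0 kg VSS/d.
Carbonaceous O₂ demand = substrate oxidised − cell-mass equivalent = 4269 − 1.42 × 720.0 = 3247 kg O₂/d.

R_O ≈ 3250 kg O₂/d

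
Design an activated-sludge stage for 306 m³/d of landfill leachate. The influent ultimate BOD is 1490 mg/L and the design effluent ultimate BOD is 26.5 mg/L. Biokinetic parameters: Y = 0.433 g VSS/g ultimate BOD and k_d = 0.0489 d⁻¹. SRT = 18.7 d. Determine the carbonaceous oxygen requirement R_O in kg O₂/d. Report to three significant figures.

R_O ≈ 304 kg O₂/d

The observed yield is Y_obs = Y/(1 + k_d·θ_c) = 0.433 / (1 + 0.0489 × 18.7) = 0.433 / 1.914 = 0.2262 g VSS per g ultimate BOD removed.
Q·(S₀ − S) = 306 × (1490 − 26.5) × 10⁻³ = 447.8 kg/d removed.
P_X = Y_obs·Q·(S₀ − S) = 0.2262 × 447.8 = 101.3 kg VSS/d.
Carbonaceous O₂ demand = substrate oxidised − cell-mass equivalent = 447.8 − 1.42 × 101.3 = 304.0 kg O₂/d.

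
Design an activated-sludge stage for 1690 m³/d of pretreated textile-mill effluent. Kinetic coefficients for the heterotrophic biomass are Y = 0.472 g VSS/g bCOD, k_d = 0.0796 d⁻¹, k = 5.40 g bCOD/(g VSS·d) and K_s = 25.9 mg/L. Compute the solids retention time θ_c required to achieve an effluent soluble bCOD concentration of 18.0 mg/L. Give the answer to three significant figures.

Specific growth rate at S = 18.0 mg/L: μ = YkS/(K_s+S) = 0.472·5.40·18.0/(25.9+18.0) = 1.045 d⁻¹.
1/θ_c = 1.045 − 0.0796 = 0.9655 d⁻¹, so θ_c = 1.036 d.

θ_c ≈ 1.04 d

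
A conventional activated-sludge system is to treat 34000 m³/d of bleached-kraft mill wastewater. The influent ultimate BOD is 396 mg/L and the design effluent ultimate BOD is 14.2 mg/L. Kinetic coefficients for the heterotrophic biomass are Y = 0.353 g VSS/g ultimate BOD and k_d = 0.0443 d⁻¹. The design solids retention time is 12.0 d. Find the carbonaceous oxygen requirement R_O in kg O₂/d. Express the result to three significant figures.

R_O ≈ 8730 kg O₂/d

Y_obs = Y / (1 + k_d θ_c) = 0.353 / (1 + 0.0443 × 12.0) = 0.353 / 1.532 = 0.2305.
Q·(S₀ − S) = 34000 × (396 − 14.2) × 10⁻³ = 12981 kg/d removed.
P_X = Y_obs·Q·(S₀ − S) = 0.2305 × 12981 = 2992 kg VSS/d.
Carbonaceous O₂ demand = substrate oxidised − cell-mass equivalent = 12981 − 1.42 × 2992 = 8733 kg O₂/d.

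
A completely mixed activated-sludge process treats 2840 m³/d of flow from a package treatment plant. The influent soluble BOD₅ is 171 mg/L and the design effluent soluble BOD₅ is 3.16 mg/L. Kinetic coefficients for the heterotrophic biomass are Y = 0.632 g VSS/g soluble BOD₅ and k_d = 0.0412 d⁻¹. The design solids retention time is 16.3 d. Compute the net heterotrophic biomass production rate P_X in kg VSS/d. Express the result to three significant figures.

P_X ≈ 180 kg VSS/d

The observed yield is Y_obs = Y/(1 + k_d·θ_c) = 0.632 / (1 + 0.0412 × 16.3) = 0.632 / 1.672 = 0.3781 g VSS per g soluble BOD₅ removed.
Substrate removed = Q·(S₀ − S) = 2840 m³/d × (171 − 3.16) g/m³ = 4.77×10^5 g/d = 476.7 kg/d.
P_X = Y_obs · Q(S₀ − S) = 0.3781 × 476.7 = 180.2 kg VSS/d.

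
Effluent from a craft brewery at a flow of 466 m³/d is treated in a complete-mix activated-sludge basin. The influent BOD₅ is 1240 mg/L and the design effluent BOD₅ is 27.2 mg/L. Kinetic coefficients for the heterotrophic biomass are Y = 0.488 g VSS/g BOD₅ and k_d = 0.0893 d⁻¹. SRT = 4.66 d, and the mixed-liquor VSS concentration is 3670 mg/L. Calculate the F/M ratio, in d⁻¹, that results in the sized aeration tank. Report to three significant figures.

F/M ≈ 0.637 d⁻¹

Steady-state biomass mass balance: V·X·(1 + k_d·θ_c) = Y·Q·(S₀ − S)·θ_c, so V = 0.488 × 466 × (1240 − 27.2) × 4.66 / [3670 × (1 + 0.0893 × 4.66)] = 1.29×10^6 / 5197 = 247.3 m³.
F/M = applied load / biomass = Q·S₀/(V·X) = 466 × 1240 / (247.3 × 3670) = 0.6367 d⁻¹.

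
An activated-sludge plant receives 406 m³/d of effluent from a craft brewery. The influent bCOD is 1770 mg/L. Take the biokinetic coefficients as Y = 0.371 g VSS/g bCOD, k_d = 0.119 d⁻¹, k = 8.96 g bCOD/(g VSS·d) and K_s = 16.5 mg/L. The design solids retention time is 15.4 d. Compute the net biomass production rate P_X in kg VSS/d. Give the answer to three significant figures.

For a completely mixed reactor with recycle the Lawrence–McCarty relation gives S = K_s·(1 + k_d·θ_c) / [θ_c·(Y·k − k_d) − 1] = 16.5 × (1 + 0.119 × 15.4) / [15.4 × (0.371 × 8.96 − 0.119) − 1] = 46.74 / 48.36 = 0.9665 mg/L.
Correct the yield for decay: Y_obs = Y/(1 + k_d θ_c) = 0.371 / (1 + 0.119 × 15.4) = 0.371 / 2.833 = 0.1310.
Substrate removed = Q·(S₀ − S) = 406 m³/d × (1770 − 0.966) g/m³ = 7.18×10^5 g/d = 718.2 kg/d.
P_X = Y_obs · Q(S₀ − S) = 0.1310 × 718.2 = 94.07 kg VSS/d.

P_X ≈ 94.1 kg VSS/d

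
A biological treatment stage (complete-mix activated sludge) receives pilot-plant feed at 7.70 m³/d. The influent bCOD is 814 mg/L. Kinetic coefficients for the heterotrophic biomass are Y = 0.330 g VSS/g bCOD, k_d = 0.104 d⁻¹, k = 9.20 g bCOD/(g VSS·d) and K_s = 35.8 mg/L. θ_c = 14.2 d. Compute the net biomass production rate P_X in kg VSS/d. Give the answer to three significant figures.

From the Monod/SRT balance for a CMAS, S = K_s·(1+k_d θ_c)/[θ_c·(Y k − k_d) − 1] = 35.8 × (1 + 0.104 × 14.2) / [14.2 × (0.330 × 9.20 − 0.104) − 1] = 88.67 / 40.63 = 2.182 mg/L.
Y_obs = Y / (1 + k_d θ_c) = 0.330 / (1 + 0.104 × 14.2) = 0.330 / 2.477 = 0.1332.
Q·(S₀ − S) = 7.70 × (814 − 2.18) × 10⁻³ = 6.251 kg/d removed.
P_X = Y_obs · Q(S₀ − S) = 0.1332 × 6.251 = 0.8329 kg VSS/d.

P_X ≈ 0.833 kg VSS/d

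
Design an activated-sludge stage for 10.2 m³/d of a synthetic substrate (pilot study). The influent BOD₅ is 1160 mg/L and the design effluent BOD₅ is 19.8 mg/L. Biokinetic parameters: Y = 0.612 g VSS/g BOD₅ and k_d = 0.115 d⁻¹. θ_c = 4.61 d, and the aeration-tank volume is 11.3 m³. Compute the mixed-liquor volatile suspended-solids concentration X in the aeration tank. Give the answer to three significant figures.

X = Y·Q·ΔS·θ_c / [V·(1 + k_d θ_c)] = 0.612 × 10.2 × (1160 − 19.8) × 4.61 / [11.3 × (1 + 0.115 × 4.61)] = 1898 mg/L.

X ≈ 1900 mg/L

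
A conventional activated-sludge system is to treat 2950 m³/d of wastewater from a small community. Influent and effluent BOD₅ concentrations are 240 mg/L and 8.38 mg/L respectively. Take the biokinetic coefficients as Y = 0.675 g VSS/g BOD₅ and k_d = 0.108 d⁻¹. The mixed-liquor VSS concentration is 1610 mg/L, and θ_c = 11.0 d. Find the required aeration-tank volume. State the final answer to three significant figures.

V ≈ 1440 m³

From the SRT design equation V = Y Q (S₀−S) θ_c / [X (1 + k_d θ_c)] = 0.675 × 2950 × (240 − 8.38) × 11.0 / [1610 × (1 + 0.108 × 11.0)] = 5.07×10^6 / 3523 = 1440 m³.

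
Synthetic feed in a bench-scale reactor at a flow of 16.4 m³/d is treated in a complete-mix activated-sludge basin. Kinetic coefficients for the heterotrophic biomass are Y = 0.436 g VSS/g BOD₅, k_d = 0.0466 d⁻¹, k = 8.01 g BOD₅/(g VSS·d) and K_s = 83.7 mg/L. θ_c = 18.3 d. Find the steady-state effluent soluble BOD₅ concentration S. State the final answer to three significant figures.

For a completely mixed reactor with recycle the Lawrence–McCarty relation gives S = K_s·(1 + k_d·θ_c) / [θ_c·(Y·k − k_d) − 1] = 83.7 × (1 + 0.0466 × 18.3) / [18.3 × (0.436 × 8.01 − 0.0466) − 1] = 155.1 / 62.06 = 2.499 mg/L.

S ≈ 2.50 mg/L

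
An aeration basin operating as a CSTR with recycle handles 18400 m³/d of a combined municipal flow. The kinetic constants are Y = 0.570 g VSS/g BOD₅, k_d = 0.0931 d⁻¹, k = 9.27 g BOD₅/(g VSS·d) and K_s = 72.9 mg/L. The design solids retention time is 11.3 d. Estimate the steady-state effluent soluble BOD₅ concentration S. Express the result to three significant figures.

From the Monod/SRT balance for a CMAS, S = K_s·(1+k_d θ_c)/[θ_c·(Y k − k_d) − 1] = 72.9 × (1 + 0.0931 × 11.3) / [11.3 × (0.570 × 9.27 − 0.0931) − 1] = 149.6 / 57.66 = 2.595 mg/L.

S ≈ 2.59 mg/L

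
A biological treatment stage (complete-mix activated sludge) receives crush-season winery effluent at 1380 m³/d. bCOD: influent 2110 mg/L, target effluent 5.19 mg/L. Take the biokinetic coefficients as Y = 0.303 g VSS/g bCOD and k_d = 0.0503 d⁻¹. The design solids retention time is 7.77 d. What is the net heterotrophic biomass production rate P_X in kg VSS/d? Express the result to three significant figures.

Correct the yield for decay: Y_obs = Y/(1 + k_d θ_c) = 0.303 / (1 + 0.0503 × 7.77) = 0.303 / 1.391 = 0.2179.
Mass of bCOD removed per day: Q(S₀ − S) = 1380 × 2105 g/m³ = 2905 kg/d.
Biomass produced: P_X = Y_obs·Q·ΔS = 0.2179 × 2905 ≈ 632.8 kg VSS/d.

P_X ≈ 633 kg VSS/d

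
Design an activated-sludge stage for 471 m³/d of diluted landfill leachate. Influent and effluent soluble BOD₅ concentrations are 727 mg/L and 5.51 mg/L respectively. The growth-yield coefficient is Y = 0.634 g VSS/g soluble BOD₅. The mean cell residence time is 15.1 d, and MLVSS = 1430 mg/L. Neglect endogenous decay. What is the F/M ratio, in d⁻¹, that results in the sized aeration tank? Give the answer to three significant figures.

F/M ≈ 0.105 d⁻¹

With k_d = 0 the design equation reduces to V = Y Q (S₀−S) θ_c / X = 0.634 × 471 × (727 − 5.51) × 15.1 / 1430 = 2275 m³.
F/M = applied load / biomass = Q·S₀/(V·X) = 471 × 727 / (2275 × 1430) = 0.1053 d⁻¹.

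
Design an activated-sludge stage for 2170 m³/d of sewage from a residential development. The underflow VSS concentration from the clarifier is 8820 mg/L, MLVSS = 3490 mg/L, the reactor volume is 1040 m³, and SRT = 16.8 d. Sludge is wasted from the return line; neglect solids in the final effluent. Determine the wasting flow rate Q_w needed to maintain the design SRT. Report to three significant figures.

Wasting from the return line (neglecting effluent solids): Q_w = V·X / (θ_c·X_r) = 1040 × 3490 / (16.8 × 8820) = 24.50 m³/d.

Q_w ≈ 24.5 m³/d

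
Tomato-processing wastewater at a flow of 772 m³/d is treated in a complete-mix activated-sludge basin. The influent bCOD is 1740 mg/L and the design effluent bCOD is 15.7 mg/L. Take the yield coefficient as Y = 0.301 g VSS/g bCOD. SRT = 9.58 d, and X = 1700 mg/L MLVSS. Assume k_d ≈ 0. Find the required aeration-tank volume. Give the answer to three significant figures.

Biomass mass balance (decay neglected): V·X = Y·Q·(S₀ − S)·θ_c, so V = 0.301 × 772 × (1740 − 15.7) × 9.58 / 1700 = 2258 m³.

V ≈ 2260 m³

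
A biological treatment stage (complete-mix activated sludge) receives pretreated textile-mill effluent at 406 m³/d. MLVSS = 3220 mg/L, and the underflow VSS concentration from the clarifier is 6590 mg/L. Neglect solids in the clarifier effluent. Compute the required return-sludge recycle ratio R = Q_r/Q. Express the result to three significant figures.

R ≈ 0.955

R = Q_r/Q = X/(X_r − X) = 3220 / (6590 − 3220) = 0.9555.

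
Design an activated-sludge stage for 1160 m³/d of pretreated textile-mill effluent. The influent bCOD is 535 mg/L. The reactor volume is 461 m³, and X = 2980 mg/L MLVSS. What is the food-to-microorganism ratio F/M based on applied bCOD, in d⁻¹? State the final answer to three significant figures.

Food-to-microorganism ratio F/M = Q S₀ / (V X) = 1160 × 535 / (461.0 × 2980) = 0.4517 d⁻¹.

F/M ≈ 0.452 d⁻¹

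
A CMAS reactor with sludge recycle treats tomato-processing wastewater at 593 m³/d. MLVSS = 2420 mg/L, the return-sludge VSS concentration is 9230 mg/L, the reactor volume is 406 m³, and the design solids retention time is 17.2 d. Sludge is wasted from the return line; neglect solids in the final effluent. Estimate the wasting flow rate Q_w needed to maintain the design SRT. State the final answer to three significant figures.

Q_w ≈ 6.19 m³/d

Wasting from the return line (neglecting effluent solids): Q_w = V·X / (θ_c·X_r) = 406.0 × 2420 / (17.2 × 9230) = 6.189 m³/d.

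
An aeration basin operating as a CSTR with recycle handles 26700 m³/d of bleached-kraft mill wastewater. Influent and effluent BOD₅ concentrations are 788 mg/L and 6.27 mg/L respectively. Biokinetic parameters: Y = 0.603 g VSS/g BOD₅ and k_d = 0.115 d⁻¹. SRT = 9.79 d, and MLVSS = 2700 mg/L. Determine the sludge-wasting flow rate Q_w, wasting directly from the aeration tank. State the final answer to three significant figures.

From the SRT design equation V = Y Q (S₀−S) θ_c / [X (1 + k_d θ_c)] = 0.603 × 26700 × (788 − 6.27) × 9.79 / [2700 × (1 + 0.115 × 9.79)] = 1.23×10^8 / 5740 = 21467 m³.
Wasting from the aeration tank: Q_w = V / θ_c = 21467 / 9.79 = 2193 m³/d.

Q_w ≈ 2190 m³/d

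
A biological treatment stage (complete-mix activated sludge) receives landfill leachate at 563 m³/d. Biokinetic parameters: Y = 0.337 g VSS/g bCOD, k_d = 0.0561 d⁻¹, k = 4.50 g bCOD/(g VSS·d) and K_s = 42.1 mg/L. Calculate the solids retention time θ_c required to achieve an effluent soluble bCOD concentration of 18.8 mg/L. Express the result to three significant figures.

Specific growth rate at S = 18.8 mg/L: μ = YkS/(K_s+S) = 0.337·4.50·18.8/(42.1+18.8) = 0.4681 d⁻¹.
Then 1/θ_c = μ − k_d = 0.4681 − 0.0561 = 0.4120 d⁻¹, giving θ_c = 2.427 d.

θ_c ≈ 2.43 d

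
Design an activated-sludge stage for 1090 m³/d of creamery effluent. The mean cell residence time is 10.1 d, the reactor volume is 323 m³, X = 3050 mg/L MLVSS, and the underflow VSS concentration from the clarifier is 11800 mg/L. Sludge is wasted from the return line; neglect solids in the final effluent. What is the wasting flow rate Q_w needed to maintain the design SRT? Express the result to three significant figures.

Q_w ≈ 8.27 m³/d

Q_w = (V·X)/(θ_c X_r) = 323.0 × 3050 / (10.1 × 11800) = 8.266 m³/d.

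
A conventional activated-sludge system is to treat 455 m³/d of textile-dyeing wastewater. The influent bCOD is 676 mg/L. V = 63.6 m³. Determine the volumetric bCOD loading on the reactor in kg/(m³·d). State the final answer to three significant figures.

L_v = Q S₀ / V = 455 × 676 × 10⁻³ / 63.60 = 4.836 kg/(m³·d).

L_v ≈ 4.84 kg bCOD/(m³·d)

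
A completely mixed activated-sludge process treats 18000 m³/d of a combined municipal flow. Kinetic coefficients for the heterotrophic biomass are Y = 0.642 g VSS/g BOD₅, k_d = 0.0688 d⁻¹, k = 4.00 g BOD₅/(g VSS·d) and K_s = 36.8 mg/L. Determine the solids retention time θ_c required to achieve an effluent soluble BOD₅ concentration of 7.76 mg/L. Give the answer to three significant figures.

Specific growth rate at S = 7.76 mg/L: μ = YkS/(K_s+S) = 0.642·4.00·7.76/(36.8+7.76) = 0.4472 d⁻¹.
θ_c = 1/(μ − k_d) = 1/(0.4472 − 0.0688) = 1/0.3784 = 2.643 d.

θ_c ≈ 2.64 d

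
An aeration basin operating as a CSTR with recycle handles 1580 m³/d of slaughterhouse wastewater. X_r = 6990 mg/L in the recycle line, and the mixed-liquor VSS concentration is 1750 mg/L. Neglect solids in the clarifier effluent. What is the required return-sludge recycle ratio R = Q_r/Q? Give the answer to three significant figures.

R = Q_r/Q = X/(X_r − X) = 1750 / (6990 − 1750) = 0.3340.

R ≈ 0.334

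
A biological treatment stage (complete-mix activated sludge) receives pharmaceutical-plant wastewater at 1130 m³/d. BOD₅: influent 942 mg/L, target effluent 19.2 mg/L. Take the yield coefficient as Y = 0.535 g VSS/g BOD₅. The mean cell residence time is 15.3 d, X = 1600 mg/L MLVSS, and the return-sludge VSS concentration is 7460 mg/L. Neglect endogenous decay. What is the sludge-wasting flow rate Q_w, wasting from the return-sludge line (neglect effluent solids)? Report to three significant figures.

Q_w ≈ 74.8 m³/d

Biomass mass balance (decay neglected): V·X = Y·Q·(S₀ − S)·θ_c, so V = 0.535 × 1130 × (942 − 19.2) × 15.3 / 1600 = 5335 m³.
Wasting from the return line (neglecting effluent solids): Q_w = V·X / (θ_c·X_r) = 5335 × 1600 / (15.3 × 7460) = 74.78 m³/d.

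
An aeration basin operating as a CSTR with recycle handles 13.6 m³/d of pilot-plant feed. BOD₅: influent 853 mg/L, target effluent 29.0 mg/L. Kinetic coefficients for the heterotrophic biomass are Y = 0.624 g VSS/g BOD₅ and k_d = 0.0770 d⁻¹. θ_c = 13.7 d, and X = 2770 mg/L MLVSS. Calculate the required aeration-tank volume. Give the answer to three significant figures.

V ≈ 16.8 m³

Steady-state biomass mass balance: V·X·(1 + k_d·θ_c) = Y·Q·(S₀ − S)·θ_c, so V = 0.624 × 13.6 × (853 − 29.0) × 13.7 / [2770 × (1 + 0.0770 × 13.7)] = 9.58×10^4 / 5692 = 16.83 m³.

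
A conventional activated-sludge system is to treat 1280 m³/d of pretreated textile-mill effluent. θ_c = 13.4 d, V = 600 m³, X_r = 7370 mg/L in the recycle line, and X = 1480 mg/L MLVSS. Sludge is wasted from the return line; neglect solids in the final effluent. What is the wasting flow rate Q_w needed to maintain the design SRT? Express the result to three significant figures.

Wasting from the return line (neglecting effluent solids): Q_w = V·X / (θ_c·X_r) = 600.0 × 1480 / (13.4 × 7370) = 8.992 m³/d.

Q_w ≈ 8.99 m³/d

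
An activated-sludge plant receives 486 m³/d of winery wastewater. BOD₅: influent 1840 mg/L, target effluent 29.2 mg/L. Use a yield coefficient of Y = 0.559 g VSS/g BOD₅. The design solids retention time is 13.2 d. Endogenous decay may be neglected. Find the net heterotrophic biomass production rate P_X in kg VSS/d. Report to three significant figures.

Since k_d ≈ 0, Y_obs = Y = 0.559 g VSS/g BOD₅.
Mass of BOD₅ removed per day: Q(S₀ − S) = 486 × 1811 g/m³ = 880.0 kg/d.
Net biomass production P_X = Y_obs × Q·(S₀ − S) = 0.5590 × 880.0 = 491.9 kg VSS/d.

P_X ≈ 492 kg VSS/d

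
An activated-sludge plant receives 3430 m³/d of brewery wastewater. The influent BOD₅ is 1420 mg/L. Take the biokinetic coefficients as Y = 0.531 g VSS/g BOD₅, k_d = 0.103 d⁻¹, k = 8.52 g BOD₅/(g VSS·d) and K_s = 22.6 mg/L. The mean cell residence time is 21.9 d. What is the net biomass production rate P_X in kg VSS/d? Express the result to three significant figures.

P_X ≈ 794 kg VSS/d

For a completely mixed reactor with recycle the Lawrence–McCarty relation gives S = K_s·(1 + k_d·θ_c) / [θ_c·(Y·k − k_d) − 1] = 22.6 × (1 + 0.103 × 21.9) / [21.9 × (0.531 × 8.52 − 0.103) − 1] = 73.58 / 95.82 = 0.7679 mg/L.
Correct the yield for decay: Y_obs = Y/(1 + k_d θ_c) = 0.531 / (1 + 0.103 × 21.9) = 0.531 / 3.256 = 0.1631.
Mass of BOD₅ removed per day: Q(S₀ − S) = 3430 × 1419 g/m³ = 4868 kg/d.
So the net sludge growth is P_X = 0.1631 × 4868 = 794.0 kg VSS/d.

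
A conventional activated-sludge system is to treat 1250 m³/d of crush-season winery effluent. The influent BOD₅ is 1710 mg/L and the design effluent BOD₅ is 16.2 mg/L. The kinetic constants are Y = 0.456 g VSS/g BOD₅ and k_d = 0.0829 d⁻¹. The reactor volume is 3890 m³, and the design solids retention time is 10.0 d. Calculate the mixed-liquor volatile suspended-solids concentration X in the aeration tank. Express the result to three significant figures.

X ≈ 1360 mg/L

Solving the biomass balance for X: X = Y Q (S₀−S) θ_c / [V (1+k_d θ_c)] = 0.456 × 1250 × (1710 − 16.2) × 10.0 / [3890 × (1 + 0.0829 × 10.0)] = 1357 mg/L.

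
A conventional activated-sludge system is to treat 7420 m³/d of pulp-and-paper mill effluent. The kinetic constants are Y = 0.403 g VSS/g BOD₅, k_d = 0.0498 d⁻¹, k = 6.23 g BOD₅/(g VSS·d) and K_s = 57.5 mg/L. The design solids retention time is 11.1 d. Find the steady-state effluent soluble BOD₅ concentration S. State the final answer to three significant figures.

From the Monod/SRT balance for a CMAS, S = K_s·(1+k_d θ_c)/[θ_c·(Y k − k_d) − 1] = 57.5 × (1 + 0.0498 × 11.1) / [11.1 × (0.403 × 6.23 − 0.0498) − 1] = 89.28 / 26.32 = 3.393 mg/L.

S ≈ 3.39 mg/L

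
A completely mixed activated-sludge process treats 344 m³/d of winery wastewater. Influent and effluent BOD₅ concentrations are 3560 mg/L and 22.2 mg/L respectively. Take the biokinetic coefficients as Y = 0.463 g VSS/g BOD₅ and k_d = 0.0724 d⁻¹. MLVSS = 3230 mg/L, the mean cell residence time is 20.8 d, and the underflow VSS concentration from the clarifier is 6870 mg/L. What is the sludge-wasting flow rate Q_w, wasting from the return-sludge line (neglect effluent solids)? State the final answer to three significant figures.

Rearranging the biomass balance for a CMAS with decay, V = Y·Q·ΔS·θ_c / [X·(1+k_d θ_c)] = 0.463 × 344 × (3560 − 22.2) × 20.8 / [3230 × (1 + 0.0724 × 20.8)] = 1.17×10^7 / 8094 = 1448 m³.
Q_w = (V·X)/(θ_c X_r) = 1448 × 3230 / (20.8 × 6870) = 32.73 m³/d.

Q_w ≈ 32.7 m³/d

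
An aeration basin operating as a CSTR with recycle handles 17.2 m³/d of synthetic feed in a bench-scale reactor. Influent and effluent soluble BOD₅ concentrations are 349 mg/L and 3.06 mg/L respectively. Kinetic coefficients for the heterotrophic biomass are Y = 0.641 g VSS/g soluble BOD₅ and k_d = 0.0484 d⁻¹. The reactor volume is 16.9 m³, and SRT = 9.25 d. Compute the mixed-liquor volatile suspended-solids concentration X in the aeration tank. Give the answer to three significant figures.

X ≈ 1440 mg/L

Solving the biomass balance for X: X = Y Q (S₀−S) θ_c / [V (1+k_d θ_c)] = 0.641 × 17.2 × (349 − 3.06) × 9.25 / [16.9 × (1 + 0.0484 × 9.25)] = 1442 mg/L.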